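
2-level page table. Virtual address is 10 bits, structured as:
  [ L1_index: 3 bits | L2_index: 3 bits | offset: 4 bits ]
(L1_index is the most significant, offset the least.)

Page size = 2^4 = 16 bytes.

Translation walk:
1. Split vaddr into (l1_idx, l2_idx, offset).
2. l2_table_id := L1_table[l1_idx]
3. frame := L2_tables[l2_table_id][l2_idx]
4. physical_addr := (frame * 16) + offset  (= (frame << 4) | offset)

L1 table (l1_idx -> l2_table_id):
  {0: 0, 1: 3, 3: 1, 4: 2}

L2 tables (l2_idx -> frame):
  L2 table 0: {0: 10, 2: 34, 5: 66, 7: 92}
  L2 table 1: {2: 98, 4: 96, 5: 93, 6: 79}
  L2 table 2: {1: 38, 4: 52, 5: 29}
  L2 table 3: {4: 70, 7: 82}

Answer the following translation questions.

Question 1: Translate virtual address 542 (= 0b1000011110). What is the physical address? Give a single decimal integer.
Answer: 622

Derivation:
vaddr = 542 = 0b1000011110
Split: l1_idx=4, l2_idx=1, offset=14
L1[4] = 2
L2[2][1] = 38
paddr = 38 * 16 + 14 = 622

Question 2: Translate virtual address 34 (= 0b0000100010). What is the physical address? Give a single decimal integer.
Answer: 546

Derivation:
vaddr = 34 = 0b0000100010
Split: l1_idx=0, l2_idx=2, offset=2
L1[0] = 0
L2[0][2] = 34
paddr = 34 * 16 + 2 = 546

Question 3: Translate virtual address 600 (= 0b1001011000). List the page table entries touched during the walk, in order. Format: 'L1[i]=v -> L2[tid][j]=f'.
vaddr = 600 = 0b1001011000
Split: l1_idx=4, l2_idx=5, offset=8

Answer: L1[4]=2 -> L2[2][5]=29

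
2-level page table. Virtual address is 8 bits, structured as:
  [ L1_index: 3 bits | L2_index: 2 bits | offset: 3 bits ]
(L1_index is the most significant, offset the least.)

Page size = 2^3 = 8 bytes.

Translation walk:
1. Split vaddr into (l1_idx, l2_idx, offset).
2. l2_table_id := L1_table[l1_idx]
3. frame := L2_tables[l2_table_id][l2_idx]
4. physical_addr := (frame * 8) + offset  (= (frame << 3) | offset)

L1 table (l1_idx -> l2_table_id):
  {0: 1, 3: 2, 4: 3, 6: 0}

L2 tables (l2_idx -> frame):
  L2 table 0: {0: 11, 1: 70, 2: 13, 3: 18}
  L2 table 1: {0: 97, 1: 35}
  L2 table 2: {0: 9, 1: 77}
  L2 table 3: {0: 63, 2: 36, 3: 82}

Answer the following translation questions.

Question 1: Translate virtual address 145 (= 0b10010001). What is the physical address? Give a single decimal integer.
Answer: 289

Derivation:
vaddr = 145 = 0b10010001
Split: l1_idx=4, l2_idx=2, offset=1
L1[4] = 3
L2[3][2] = 36
paddr = 36 * 8 + 1 = 289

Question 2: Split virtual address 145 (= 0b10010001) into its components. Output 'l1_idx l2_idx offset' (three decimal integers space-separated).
vaddr = 145 = 0b10010001
  top 3 bits -> l1_idx = 4
  next 2 bits -> l2_idx = 2
  bottom 3 bits -> offset = 1

Answer: 4 2 1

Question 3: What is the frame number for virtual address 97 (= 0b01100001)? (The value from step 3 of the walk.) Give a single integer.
vaddr = 97: l1_idx=3, l2_idx=0
L1[3] = 2; L2[2][0] = 9

Answer: 9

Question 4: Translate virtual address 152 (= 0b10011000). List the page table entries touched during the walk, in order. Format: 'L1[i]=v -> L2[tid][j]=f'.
Answer: L1[4]=3 -> L2[3][3]=82

Derivation:
vaddr = 152 = 0b10011000
Split: l1_idx=4, l2_idx=3, offset=0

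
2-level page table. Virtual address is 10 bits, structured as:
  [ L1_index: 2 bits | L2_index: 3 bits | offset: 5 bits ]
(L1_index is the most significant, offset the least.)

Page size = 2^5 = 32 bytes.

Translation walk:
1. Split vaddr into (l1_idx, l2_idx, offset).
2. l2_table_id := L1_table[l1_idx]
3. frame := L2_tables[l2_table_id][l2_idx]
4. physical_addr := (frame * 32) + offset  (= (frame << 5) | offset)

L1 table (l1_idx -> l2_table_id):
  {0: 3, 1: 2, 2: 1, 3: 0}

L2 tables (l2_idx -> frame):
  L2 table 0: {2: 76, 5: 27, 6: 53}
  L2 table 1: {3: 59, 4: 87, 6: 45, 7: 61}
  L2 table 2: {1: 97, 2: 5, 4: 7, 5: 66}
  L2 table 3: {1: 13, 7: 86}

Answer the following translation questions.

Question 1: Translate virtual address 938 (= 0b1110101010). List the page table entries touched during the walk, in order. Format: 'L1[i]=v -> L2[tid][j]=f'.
vaddr = 938 = 0b1110101010
Split: l1_idx=3, l2_idx=5, offset=10

Answer: L1[3]=0 -> L2[0][5]=27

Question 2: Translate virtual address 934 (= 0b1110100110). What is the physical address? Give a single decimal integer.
Answer: 870

Derivation:
vaddr = 934 = 0b1110100110
Split: l1_idx=3, l2_idx=5, offset=6
L1[3] = 0
L2[0][5] = 27
paddr = 27 * 32 + 6 = 870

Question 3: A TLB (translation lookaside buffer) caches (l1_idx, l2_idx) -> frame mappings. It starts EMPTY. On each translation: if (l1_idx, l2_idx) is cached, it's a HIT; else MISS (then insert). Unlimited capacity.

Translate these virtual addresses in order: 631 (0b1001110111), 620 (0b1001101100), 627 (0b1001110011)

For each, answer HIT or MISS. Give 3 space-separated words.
Answer: MISS HIT HIT

Derivation:
vaddr=631: (2,3) not in TLB -> MISS, insert
vaddr=620: (2,3) in TLB -> HIT
vaddr=627: (2,3) in TLB -> HIT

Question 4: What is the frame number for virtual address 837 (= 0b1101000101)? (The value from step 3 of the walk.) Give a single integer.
vaddr = 837: l1_idx=3, l2_idx=2
L1[3] = 0; L2[0][2] = 76

Answer: 76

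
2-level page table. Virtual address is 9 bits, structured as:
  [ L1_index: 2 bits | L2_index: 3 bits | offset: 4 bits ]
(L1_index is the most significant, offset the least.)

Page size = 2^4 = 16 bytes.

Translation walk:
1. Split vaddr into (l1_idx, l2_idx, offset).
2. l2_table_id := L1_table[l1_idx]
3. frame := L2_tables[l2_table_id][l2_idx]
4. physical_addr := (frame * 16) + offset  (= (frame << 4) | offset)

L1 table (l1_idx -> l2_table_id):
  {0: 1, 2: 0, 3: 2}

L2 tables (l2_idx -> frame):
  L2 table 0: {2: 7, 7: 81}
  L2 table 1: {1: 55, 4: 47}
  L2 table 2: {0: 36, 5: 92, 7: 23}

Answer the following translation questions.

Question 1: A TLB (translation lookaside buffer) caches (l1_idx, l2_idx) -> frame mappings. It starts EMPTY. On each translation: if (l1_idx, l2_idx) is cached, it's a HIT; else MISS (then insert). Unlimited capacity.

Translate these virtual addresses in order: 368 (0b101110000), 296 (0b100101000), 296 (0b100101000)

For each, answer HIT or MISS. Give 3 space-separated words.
vaddr=368: (2,7) not in TLB -> MISS, insert
vaddr=296: (2,2) not in TLB -> MISS, insert
vaddr=296: (2,2) in TLB -> HIT

Answer: MISS MISS HIT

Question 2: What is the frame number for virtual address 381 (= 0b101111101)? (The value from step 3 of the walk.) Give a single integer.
vaddr = 381: l1_idx=2, l2_idx=7
L1[2] = 0; L2[0][7] = 81

Answer: 81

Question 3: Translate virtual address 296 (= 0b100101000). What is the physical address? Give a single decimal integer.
Answer: 120

Derivation:
vaddr = 296 = 0b100101000
Split: l1_idx=2, l2_idx=2, offset=8
L1[2] = 0
L2[0][2] = 7
paddr = 7 * 16 + 8 = 120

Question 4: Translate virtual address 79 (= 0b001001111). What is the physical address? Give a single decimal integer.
vaddr = 79 = 0b001001111
Split: l1_idx=0, l2_idx=4, offset=15
L1[0] = 1
L2[1][4] = 47
paddr = 47 * 16 + 15 = 767

Answer: 767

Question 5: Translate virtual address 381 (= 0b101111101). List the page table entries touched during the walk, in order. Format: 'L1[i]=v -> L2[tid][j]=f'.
Answer: L1[2]=0 -> L2[0][7]=81

Derivation:
vaddr = 381 = 0b101111101
Split: l1_idx=2, l2_idx=7, offset=13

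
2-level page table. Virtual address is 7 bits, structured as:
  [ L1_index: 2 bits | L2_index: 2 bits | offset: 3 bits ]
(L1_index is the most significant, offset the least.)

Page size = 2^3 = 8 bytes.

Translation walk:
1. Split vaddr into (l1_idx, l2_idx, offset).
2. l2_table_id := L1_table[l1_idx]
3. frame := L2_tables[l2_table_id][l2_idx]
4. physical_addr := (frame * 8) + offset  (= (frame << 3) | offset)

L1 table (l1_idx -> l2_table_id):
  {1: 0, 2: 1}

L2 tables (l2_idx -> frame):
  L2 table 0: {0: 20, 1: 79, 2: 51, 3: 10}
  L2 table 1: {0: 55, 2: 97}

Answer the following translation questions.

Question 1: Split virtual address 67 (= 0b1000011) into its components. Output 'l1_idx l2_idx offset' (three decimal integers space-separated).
vaddr = 67 = 0b1000011
  top 2 bits -> l1_idx = 2
  next 2 bits -> l2_idx = 0
  bottom 3 bits -> offset = 3

Answer: 2 0 3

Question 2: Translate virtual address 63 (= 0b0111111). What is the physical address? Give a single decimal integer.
vaddr = 63 = 0b0111111
Split: l1_idx=1, l2_idx=3, offset=7
L1[1] = 0
L2[0][3] = 10
paddr = 10 * 8 + 7 = 87

Answer: 87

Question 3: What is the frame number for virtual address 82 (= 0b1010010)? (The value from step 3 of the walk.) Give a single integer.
Answer: 97

Derivation:
vaddr = 82: l1_idx=2, l2_idx=2
L1[2] = 1; L2[1][2] = 97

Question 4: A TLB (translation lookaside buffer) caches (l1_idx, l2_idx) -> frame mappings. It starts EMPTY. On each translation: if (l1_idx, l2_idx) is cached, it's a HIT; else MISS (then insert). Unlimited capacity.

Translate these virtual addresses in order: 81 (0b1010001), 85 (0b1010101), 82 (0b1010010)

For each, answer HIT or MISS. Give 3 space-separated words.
Answer: MISS HIT HIT

Derivation:
vaddr=81: (2,2) not in TLB -> MISS, insert
vaddr=85: (2,2) in TLB -> HIT
vaddr=82: (2,2) in TLB -> HIT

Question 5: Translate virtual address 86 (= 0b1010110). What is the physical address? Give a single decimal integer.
Answer: 782

Derivation:
vaddr = 86 = 0b1010110
Split: l1_idx=2, l2_idx=2, offset=6
L1[2] = 1
L2[1][2] = 97
paddr = 97 * 8 + 6 = 782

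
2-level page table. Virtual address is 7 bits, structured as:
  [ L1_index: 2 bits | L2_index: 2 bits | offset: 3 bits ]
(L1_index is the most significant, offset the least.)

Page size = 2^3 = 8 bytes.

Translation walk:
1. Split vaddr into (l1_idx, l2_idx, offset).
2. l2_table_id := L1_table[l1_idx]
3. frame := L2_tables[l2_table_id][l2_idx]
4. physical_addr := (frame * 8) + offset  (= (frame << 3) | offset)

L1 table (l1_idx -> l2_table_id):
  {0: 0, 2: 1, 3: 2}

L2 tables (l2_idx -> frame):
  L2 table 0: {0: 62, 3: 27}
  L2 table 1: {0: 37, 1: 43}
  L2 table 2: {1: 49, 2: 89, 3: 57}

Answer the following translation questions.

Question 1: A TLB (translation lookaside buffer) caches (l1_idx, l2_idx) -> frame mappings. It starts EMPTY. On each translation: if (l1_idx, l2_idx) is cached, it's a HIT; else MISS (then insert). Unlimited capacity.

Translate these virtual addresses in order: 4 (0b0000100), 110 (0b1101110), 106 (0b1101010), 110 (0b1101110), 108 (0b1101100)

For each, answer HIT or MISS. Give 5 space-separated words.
Answer: MISS MISS HIT HIT HIT

Derivation:
vaddr=4: (0,0) not in TLB -> MISS, insert
vaddr=110: (3,1) not in TLB -> MISS, insert
vaddr=106: (3,1) in TLB -> HIT
vaddr=110: (3,1) in TLB -> HIT
vaddr=108: (3,1) in TLB -> HIT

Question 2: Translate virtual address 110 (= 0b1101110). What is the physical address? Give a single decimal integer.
vaddr = 110 = 0b1101110
Split: l1_idx=3, l2_idx=1, offset=6
L1[3] = 2
L2[2][1] = 49
paddr = 49 * 8 + 6 = 398

Answer: 398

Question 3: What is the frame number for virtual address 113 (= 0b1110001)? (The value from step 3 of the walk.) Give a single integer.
Answer: 89

Derivation:
vaddr = 113: l1_idx=3, l2_idx=2
L1[3] = 2; L2[2][2] = 89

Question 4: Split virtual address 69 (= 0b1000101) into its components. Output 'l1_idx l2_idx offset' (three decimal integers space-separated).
vaddr = 69 = 0b1000101
  top 2 bits -> l1_idx = 2
  next 2 bits -> l2_idx = 0
  bottom 3 bits -> offset = 5

Answer: 2 0 5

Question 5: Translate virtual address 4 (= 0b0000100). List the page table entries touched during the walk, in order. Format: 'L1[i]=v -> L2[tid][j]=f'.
Answer: L1[0]=0 -> L2[0][0]=62

Derivation:
vaddr = 4 = 0b0000100
Split: l1_idx=0, l2_idx=0, offset=4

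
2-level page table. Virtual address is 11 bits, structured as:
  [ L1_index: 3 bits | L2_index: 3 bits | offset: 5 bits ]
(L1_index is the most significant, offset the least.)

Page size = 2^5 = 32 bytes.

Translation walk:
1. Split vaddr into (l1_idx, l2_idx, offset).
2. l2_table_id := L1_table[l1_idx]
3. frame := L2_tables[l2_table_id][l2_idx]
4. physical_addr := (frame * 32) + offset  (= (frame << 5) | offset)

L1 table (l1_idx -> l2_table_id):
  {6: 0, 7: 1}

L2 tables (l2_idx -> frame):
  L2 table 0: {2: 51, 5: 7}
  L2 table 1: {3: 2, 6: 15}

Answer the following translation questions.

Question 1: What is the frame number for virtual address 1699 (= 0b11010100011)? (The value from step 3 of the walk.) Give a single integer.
vaddr = 1699: l1_idx=6, l2_idx=5
L1[6] = 0; L2[0][5] = 7

Answer: 7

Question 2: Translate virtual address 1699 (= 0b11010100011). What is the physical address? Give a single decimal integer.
vaddr = 1699 = 0b11010100011
Split: l1_idx=6, l2_idx=5, offset=3
L1[6] = 0
L2[0][5] = 7
paddr = 7 * 32 + 3 = 227

Answer: 227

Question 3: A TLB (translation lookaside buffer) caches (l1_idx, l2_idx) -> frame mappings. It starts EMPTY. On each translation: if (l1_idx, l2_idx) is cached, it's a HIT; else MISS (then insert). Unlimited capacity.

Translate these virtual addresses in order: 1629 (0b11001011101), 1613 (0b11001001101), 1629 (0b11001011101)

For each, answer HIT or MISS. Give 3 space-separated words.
Answer: MISS HIT HIT

Derivation:
vaddr=1629: (6,2) not in TLB -> MISS, insert
vaddr=1613: (6,2) in TLB -> HIT
vaddr=1629: (6,2) in TLB -> HIT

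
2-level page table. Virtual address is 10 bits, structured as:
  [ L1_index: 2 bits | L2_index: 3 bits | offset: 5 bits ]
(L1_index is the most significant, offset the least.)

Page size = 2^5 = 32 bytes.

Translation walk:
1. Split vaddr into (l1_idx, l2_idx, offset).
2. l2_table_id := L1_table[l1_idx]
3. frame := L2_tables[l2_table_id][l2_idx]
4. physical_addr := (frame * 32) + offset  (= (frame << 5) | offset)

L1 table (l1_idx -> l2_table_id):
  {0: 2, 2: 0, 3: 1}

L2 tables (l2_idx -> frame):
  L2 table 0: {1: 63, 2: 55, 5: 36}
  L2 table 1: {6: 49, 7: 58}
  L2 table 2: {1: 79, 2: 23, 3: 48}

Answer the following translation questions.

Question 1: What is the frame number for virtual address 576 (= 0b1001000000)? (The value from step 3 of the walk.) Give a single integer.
Answer: 55

Derivation:
vaddr = 576: l1_idx=2, l2_idx=2
L1[2] = 0; L2[0][2] = 55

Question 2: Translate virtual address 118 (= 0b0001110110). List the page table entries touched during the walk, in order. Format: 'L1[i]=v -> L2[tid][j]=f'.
Answer: L1[0]=2 -> L2[2][3]=48

Derivation:
vaddr = 118 = 0b0001110110
Split: l1_idx=0, l2_idx=3, offset=22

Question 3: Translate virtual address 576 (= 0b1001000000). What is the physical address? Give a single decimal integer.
vaddr = 576 = 0b1001000000
Split: l1_idx=2, l2_idx=2, offset=0
L1[2] = 0
L2[0][2] = 55
paddr = 55 * 32 + 0 = 1760

Answer: 1760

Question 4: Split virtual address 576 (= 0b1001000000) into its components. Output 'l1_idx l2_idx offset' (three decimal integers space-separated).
vaddr = 576 = 0b1001000000
  top 2 bits -> l1_idx = 2
  next 3 bits -> l2_idx = 2
  bottom 5 bits -> offset = 0

Answer: 2 2 0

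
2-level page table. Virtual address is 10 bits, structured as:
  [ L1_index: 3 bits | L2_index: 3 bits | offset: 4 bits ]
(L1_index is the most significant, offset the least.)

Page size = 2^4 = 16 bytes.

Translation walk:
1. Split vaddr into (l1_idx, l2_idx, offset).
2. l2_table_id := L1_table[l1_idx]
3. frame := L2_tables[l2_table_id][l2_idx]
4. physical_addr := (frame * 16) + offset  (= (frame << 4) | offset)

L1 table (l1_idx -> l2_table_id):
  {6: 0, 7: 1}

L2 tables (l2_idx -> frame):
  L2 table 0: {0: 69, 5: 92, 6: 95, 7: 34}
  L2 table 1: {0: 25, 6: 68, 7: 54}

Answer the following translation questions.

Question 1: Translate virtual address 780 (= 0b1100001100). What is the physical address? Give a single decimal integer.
Answer: 1116

Derivation:
vaddr = 780 = 0b1100001100
Split: l1_idx=6, l2_idx=0, offset=12
L1[6] = 0
L2[0][0] = 69
paddr = 69 * 16 + 12 = 1116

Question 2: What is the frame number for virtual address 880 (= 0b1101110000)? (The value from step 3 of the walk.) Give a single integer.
vaddr = 880: l1_idx=6, l2_idx=7
L1[6] = 0; L2[0][7] = 34

Answer: 34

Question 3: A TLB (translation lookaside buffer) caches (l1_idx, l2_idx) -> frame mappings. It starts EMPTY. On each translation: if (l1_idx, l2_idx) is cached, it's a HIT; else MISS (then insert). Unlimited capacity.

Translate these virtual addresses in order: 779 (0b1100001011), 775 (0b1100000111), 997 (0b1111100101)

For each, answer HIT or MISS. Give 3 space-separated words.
Answer: MISS HIT MISS

Derivation:
vaddr=779: (6,0) not in TLB -> MISS, insert
vaddr=775: (6,0) in TLB -> HIT
vaddr=997: (7,6) not in TLB -> MISS, insert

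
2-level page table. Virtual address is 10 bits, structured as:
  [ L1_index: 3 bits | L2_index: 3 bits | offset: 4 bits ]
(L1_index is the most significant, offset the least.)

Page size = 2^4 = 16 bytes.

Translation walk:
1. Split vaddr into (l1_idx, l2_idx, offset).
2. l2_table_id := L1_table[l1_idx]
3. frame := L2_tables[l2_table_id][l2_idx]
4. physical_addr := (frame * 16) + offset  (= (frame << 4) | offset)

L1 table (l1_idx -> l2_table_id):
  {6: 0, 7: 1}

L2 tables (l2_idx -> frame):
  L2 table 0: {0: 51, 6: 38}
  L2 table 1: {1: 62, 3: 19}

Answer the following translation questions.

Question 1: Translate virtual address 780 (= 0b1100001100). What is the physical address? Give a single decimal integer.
vaddr = 780 = 0b1100001100
Split: l1_idx=6, l2_idx=0, offset=12
L1[6] = 0
L2[0][0] = 51
paddr = 51 * 16 + 12 = 828

Answer: 828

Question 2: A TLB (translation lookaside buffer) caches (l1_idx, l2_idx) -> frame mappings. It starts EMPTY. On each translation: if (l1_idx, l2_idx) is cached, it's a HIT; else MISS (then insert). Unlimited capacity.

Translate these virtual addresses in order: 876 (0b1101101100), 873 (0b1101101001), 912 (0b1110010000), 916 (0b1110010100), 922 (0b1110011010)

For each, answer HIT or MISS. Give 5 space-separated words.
vaddr=876: (6,6) not in TLB -> MISS, insert
vaddr=873: (6,6) in TLB -> HIT
vaddr=912: (7,1) not in TLB -> MISS, insert
vaddr=916: (7,1) in TLB -> HIT
vaddr=922: (7,1) in TLB -> HIT

Answer: MISS HIT MISS HIT HIT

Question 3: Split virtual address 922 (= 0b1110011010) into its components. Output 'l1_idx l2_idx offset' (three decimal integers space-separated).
vaddr = 922 = 0b1110011010
  top 3 bits -> l1_idx = 7
  next 3 bits -> l2_idx = 1
  bottom 4 bits -> offset = 10

Answer: 7 1 10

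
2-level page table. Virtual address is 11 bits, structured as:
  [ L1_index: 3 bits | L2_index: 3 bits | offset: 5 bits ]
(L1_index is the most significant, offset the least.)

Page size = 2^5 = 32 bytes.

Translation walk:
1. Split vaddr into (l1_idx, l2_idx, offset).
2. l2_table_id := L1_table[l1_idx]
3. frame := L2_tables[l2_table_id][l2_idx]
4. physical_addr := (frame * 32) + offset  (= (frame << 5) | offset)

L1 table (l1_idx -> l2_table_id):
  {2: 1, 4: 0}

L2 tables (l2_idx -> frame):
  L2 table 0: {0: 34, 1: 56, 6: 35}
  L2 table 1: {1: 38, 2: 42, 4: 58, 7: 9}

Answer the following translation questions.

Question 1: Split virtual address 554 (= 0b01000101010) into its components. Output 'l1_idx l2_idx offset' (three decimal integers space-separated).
Answer: 2 1 10

Derivation:
vaddr = 554 = 0b01000101010
  top 3 bits -> l1_idx = 2
  next 3 bits -> l2_idx = 1
  bottom 5 bits -> offset = 10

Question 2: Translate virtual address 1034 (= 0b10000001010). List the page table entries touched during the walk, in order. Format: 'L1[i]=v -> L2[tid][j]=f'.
vaddr = 1034 = 0b10000001010
Split: l1_idx=4, l2_idx=0, offset=10

Answer: L1[4]=0 -> L2[0][0]=34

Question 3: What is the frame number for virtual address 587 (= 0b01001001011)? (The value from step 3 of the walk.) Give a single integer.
Answer: 42

Derivation:
vaddr = 587: l1_idx=2, l2_idx=2
L1[2] = 1; L2[1][2] = 42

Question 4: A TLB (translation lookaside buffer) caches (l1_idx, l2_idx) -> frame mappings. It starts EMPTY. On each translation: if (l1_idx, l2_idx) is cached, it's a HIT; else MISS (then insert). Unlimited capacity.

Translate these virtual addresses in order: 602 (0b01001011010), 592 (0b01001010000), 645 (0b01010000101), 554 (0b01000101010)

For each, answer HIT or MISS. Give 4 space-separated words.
vaddr=602: (2,2) not in TLB -> MISS, insert
vaddr=592: (2,2) in TLB -> HIT
vaddr=645: (2,4) not in TLB -> MISS, insert
vaddr=554: (2,1) not in TLB -> MISS, insert

Answer: MISS HIT MISS MISS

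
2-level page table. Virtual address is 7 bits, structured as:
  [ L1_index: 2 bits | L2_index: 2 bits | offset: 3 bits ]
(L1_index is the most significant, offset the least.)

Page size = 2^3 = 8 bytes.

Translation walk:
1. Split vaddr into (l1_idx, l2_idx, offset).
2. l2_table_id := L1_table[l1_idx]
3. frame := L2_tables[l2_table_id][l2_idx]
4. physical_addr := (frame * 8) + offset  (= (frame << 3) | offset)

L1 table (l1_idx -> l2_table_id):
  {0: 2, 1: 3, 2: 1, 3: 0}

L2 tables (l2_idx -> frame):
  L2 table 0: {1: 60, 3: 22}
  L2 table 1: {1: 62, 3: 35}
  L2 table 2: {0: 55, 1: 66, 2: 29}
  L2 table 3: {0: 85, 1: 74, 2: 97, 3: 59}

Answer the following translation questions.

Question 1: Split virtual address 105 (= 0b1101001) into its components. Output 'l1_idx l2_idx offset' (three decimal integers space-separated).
Answer: 3 1 1

Derivation:
vaddr = 105 = 0b1101001
  top 2 bits -> l1_idx = 3
  next 2 bits -> l2_idx = 1
  bottom 3 bits -> offset = 1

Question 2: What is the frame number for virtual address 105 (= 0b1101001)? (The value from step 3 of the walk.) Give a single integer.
vaddr = 105: l1_idx=3, l2_idx=1
L1[3] = 0; L2[0][1] = 60

Answer: 60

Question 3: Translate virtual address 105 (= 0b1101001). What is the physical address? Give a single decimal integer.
Answer: 481

Derivation:
vaddr = 105 = 0b1101001
Split: l1_idx=3, l2_idx=1, offset=1
L1[3] = 0
L2[0][1] = 60
paddr = 60 * 8 + 1 = 481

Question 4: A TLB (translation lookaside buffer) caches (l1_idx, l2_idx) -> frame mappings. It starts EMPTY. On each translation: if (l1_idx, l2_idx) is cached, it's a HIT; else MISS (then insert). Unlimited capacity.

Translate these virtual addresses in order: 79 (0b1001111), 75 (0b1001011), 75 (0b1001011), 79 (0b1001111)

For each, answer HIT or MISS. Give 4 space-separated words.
vaddr=79: (2,1) not in TLB -> MISS, insert
vaddr=75: (2,1) in TLB -> HIT
vaddr=75: (2,1) in TLB -> HIT
vaddr=79: (2,1) in TLB -> HIT

Answer: MISS HIT HIT HIT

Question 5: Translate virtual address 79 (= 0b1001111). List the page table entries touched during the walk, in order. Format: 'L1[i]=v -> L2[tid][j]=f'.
vaddr = 79 = 0b1001111
Split: l1_idx=2, l2_idx=1, offset=7

Answer: L1[2]=1 -> L2[1][1]=62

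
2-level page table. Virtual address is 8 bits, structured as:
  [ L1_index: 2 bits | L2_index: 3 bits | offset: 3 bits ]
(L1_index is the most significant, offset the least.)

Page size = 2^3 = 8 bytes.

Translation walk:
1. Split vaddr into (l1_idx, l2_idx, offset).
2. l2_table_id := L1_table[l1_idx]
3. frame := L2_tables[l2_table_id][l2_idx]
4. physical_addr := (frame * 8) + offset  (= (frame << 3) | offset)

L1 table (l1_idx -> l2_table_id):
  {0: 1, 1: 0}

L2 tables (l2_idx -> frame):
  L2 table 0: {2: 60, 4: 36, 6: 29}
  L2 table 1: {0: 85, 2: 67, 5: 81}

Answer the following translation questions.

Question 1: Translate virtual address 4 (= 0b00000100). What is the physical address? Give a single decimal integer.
Answer: 684

Derivation:
vaddr = 4 = 0b00000100
Split: l1_idx=0, l2_idx=0, offset=4
L1[0] = 1
L2[1][0] = 85
paddr = 85 * 8 + 4 = 684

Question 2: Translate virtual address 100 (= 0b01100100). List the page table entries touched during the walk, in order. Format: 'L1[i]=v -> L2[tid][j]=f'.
vaddr = 100 = 0b01100100
Split: l1_idx=1, l2_idx=4, offset=4

Answer: L1[1]=0 -> L2[0][4]=36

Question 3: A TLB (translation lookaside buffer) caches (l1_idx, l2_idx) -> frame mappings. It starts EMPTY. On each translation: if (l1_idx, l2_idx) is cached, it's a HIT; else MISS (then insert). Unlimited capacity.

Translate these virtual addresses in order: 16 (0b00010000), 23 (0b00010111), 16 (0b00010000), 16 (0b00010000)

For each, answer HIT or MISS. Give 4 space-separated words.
vaddr=16: (0,2) not in TLB -> MISS, insert
vaddr=23: (0,2) in TLB -> HIT
vaddr=16: (0,2) in TLB -> HIT
vaddr=16: (0,2) in TLB -> HIT

Answer: MISS HIT HIT HIT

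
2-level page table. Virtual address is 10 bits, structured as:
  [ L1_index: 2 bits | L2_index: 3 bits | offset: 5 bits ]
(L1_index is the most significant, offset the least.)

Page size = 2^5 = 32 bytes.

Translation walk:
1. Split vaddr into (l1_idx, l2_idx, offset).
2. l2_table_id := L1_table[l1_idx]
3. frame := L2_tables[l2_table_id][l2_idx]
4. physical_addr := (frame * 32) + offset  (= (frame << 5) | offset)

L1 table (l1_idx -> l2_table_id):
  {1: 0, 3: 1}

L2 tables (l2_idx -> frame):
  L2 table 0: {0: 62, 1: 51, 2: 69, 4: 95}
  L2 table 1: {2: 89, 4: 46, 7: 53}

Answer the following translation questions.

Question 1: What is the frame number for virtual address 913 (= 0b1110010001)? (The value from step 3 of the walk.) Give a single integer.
Answer: 46

Derivation:
vaddr = 913: l1_idx=3, l2_idx=4
L1[3] = 1; L2[1][4] = 46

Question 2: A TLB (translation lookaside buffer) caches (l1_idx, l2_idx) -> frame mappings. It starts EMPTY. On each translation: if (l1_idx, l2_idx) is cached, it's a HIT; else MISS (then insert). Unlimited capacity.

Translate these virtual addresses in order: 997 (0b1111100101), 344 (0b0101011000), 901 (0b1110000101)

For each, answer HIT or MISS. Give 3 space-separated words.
vaddr=997: (3,7) not in TLB -> MISS, insert
vaddr=344: (1,2) not in TLB -> MISS, insert
vaddr=901: (3,4) not in TLB -> MISS, insert

Answer: MISS MISS MISS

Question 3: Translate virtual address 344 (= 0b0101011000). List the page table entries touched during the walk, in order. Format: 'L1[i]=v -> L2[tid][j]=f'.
vaddr = 344 = 0b0101011000
Split: l1_idx=1, l2_idx=2, offset=24

Answer: L1[1]=0 -> L2[0][2]=69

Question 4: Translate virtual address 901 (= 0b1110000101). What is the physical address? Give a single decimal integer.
vaddr = 901 = 0b1110000101
Split: l1_idx=3, l2_idx=4, offset=5
L1[3] = 1
L2[1][4] = 46
paddr = 46 * 32 + 5 = 1477

Answer: 1477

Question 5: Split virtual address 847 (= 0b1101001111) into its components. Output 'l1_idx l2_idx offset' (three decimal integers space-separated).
vaddr = 847 = 0b1101001111
  top 2 bits -> l1_idx = 3
  next 3 bits -> l2_idx = 2
  bottom 5 bits -> offset = 15

Answer: 3 2 15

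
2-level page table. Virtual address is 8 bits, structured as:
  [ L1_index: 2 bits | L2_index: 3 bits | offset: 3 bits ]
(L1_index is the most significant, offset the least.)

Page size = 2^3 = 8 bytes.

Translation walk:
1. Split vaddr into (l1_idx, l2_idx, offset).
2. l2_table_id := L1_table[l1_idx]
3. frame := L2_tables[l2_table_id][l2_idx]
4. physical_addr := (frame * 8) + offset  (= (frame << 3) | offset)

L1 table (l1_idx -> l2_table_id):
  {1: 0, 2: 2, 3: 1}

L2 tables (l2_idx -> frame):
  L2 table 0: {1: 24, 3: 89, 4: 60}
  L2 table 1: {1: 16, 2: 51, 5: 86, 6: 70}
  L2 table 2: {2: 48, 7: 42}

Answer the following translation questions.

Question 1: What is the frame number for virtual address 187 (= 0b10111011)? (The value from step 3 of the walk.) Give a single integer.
vaddr = 187: l1_idx=2, l2_idx=7
L1[2] = 2; L2[2][7] = 42

Answer: 42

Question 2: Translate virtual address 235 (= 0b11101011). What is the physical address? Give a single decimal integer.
Answer: 691

Derivation:
vaddr = 235 = 0b11101011
Split: l1_idx=3, l2_idx=5, offset=3
L1[3] = 1
L2[1][5] = 86
paddr = 86 * 8 + 3 = 691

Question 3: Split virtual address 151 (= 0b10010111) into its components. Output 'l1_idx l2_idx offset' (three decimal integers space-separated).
vaddr = 151 = 0b10010111
  top 2 bits -> l1_idx = 2
  next 3 bits -> l2_idx = 2
  bottom 3 bits -> offset = 7

Answer: 2 2 7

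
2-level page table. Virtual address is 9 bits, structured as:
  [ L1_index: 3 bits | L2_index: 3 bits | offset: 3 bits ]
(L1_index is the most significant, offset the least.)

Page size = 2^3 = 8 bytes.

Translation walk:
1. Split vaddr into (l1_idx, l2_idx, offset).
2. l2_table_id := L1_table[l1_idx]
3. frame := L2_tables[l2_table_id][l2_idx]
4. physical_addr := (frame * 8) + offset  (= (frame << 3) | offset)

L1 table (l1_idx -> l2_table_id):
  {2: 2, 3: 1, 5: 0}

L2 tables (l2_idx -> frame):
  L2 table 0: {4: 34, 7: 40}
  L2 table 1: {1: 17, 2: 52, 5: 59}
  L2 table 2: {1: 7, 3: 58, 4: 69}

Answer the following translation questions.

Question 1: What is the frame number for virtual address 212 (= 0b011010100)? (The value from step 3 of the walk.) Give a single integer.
vaddr = 212: l1_idx=3, l2_idx=2
L1[3] = 1; L2[1][2] = 52

Answer: 52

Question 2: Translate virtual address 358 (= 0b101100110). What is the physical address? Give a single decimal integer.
Answer: 278

Derivation:
vaddr = 358 = 0b101100110
Split: l1_idx=5, l2_idx=4, offset=6
L1[5] = 0
L2[0][4] = 34
paddr = 34 * 8 + 6 = 278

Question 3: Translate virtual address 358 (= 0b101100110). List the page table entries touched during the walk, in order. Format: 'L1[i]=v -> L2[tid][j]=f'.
Answer: L1[5]=0 -> L2[0][4]=34

Derivation:
vaddr = 358 = 0b101100110
Split: l1_idx=5, l2_idx=4, offset=6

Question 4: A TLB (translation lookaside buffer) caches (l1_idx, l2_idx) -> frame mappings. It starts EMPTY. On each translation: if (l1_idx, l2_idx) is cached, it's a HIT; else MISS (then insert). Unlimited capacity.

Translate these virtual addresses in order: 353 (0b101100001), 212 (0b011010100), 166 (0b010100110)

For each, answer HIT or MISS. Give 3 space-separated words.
Answer: MISS MISS MISS

Derivation:
vaddr=353: (5,4) not in TLB -> MISS, insert
vaddr=212: (3,2) not in TLB -> MISS, insert
vaddr=166: (2,4) not in TLB -> MISS, insert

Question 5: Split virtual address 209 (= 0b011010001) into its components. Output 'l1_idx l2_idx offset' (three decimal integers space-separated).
Answer: 3 2 1

Derivation:
vaddr = 209 = 0b011010001
  top 3 bits -> l1_idx = 3
  next 3 bits -> l2_idx = 2
  bottom 3 bits -> offset = 1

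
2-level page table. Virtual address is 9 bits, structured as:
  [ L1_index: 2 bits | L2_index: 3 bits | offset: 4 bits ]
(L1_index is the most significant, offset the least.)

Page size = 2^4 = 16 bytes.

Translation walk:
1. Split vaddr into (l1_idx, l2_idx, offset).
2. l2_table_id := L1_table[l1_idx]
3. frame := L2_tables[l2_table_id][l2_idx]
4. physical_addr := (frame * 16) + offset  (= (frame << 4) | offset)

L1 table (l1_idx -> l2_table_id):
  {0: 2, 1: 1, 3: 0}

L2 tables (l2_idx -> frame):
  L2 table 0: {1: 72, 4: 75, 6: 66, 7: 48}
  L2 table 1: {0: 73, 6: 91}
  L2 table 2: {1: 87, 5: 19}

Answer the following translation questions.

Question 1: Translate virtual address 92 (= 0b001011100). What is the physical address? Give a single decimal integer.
Answer: 316

Derivation:
vaddr = 92 = 0b001011100
Split: l1_idx=0, l2_idx=5, offset=12
L1[0] = 2
L2[2][5] = 19
paddr = 19 * 16 + 12 = 316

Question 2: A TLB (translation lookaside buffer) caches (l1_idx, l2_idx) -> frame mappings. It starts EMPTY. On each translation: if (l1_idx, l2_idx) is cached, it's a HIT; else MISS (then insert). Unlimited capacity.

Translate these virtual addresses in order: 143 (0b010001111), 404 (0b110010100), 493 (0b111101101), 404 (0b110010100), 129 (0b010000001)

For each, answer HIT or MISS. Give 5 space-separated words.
Answer: MISS MISS MISS HIT HIT

Derivation:
vaddr=143: (1,0) not in TLB -> MISS, insert
vaddr=404: (3,1) not in TLB -> MISS, insert
vaddr=493: (3,6) not in TLB -> MISS, insert
vaddr=404: (3,1) in TLB -> HIT
vaddr=129: (1,0) in TLB -> HIT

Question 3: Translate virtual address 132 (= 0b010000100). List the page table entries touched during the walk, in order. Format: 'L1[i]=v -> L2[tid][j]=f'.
Answer: L1[1]=1 -> L2[1][0]=73

Derivation:
vaddr = 132 = 0b010000100
Split: l1_idx=1, l2_idx=0, offset=4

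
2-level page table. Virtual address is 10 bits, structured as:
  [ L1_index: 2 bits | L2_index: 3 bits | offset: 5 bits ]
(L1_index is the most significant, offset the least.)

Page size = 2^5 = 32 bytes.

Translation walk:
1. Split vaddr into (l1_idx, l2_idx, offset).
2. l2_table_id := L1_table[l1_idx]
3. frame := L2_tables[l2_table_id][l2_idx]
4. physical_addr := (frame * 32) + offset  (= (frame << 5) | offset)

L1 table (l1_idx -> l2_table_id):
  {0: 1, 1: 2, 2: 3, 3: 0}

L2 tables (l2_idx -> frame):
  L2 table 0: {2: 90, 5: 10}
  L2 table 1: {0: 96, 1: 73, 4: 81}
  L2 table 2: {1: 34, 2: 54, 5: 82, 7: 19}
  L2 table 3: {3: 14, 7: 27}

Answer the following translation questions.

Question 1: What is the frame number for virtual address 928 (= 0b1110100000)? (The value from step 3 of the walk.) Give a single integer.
Answer: 10

Derivation:
vaddr = 928: l1_idx=3, l2_idx=5
L1[3] = 0; L2[0][5] = 10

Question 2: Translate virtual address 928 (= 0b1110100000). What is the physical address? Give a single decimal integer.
Answer: 320

Derivation:
vaddr = 928 = 0b1110100000
Split: l1_idx=3, l2_idx=5, offset=0
L1[3] = 0
L2[0][5] = 10
paddr = 10 * 32 + 0 = 320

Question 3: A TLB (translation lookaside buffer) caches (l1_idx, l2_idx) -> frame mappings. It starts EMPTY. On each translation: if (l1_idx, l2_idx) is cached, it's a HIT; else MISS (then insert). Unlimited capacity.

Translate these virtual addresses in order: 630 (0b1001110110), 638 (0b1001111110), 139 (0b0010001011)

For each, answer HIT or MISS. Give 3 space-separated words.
Answer: MISS HIT MISS

Derivation:
vaddr=630: (2,3) not in TLB -> MISS, insert
vaddr=638: (2,3) in TLB -> HIT
vaddr=139: (0,4) not in TLB -> MISS, insert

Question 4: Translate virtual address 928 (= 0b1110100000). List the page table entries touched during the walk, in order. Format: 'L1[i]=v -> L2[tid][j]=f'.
Answer: L1[3]=0 -> L2[0][5]=10

Derivation:
vaddr = 928 = 0b1110100000
Split: l1_idx=3, l2_idx=5, offset=0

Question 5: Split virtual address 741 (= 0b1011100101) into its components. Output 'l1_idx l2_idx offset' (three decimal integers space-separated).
Answer: 2 7 5

Derivation:
vaddr = 741 = 0b1011100101
  top 2 bits -> l1_idx = 2
  next 3 bits -> l2_idx = 7
  bottom 5 bits -> offset = 5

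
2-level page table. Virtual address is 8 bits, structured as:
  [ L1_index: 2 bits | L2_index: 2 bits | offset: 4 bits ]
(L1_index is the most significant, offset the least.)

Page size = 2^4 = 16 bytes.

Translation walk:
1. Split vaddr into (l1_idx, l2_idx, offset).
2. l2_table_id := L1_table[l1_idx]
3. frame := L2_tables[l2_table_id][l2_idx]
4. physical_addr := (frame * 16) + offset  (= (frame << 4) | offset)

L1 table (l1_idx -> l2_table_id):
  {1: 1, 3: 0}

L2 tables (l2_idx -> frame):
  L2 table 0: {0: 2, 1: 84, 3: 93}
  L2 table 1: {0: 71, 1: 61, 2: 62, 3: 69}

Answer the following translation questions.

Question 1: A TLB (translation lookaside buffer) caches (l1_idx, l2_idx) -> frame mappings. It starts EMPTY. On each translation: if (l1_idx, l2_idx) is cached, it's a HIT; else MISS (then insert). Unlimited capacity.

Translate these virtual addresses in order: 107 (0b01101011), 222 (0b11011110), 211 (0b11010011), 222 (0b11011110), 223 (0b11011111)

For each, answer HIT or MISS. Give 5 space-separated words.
Answer: MISS MISS HIT HIT HIT

Derivation:
vaddr=107: (1,2) not in TLB -> MISS, insert
vaddr=222: (3,1) not in TLB -> MISS, insert
vaddr=211: (3,1) in TLB -> HIT
vaddr=222: (3,1) in TLB -> HIT
vaddr=223: (3,1) in TLB -> HIT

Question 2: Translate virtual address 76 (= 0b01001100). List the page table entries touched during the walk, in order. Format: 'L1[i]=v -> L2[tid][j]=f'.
Answer: L1[1]=1 -> L2[1][0]=71

Derivation:
vaddr = 76 = 0b01001100
Split: l1_idx=1, l2_idx=0, offset=12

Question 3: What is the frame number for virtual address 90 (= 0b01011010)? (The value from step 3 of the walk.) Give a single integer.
vaddr = 90: l1_idx=1, l2_idx=1
L1[1] = 1; L2[1][1] = 61

Answer: 61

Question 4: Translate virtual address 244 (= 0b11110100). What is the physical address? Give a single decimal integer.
Answer: 1492

Derivation:
vaddr = 244 = 0b11110100
Split: l1_idx=3, l2_idx=3, offset=4
L1[3] = 0
L2[0][3] = 93
paddr = 93 * 16 + 4 = 1492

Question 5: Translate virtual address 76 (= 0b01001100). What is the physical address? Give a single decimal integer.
Answer: 1148

Derivation:
vaddr = 76 = 0b01001100
Split: l1_idx=1, l2_idx=0, offset=12
L1[1] = 1
L2[1][0] = 71
paddr = 71 * 16 + 12 = 1148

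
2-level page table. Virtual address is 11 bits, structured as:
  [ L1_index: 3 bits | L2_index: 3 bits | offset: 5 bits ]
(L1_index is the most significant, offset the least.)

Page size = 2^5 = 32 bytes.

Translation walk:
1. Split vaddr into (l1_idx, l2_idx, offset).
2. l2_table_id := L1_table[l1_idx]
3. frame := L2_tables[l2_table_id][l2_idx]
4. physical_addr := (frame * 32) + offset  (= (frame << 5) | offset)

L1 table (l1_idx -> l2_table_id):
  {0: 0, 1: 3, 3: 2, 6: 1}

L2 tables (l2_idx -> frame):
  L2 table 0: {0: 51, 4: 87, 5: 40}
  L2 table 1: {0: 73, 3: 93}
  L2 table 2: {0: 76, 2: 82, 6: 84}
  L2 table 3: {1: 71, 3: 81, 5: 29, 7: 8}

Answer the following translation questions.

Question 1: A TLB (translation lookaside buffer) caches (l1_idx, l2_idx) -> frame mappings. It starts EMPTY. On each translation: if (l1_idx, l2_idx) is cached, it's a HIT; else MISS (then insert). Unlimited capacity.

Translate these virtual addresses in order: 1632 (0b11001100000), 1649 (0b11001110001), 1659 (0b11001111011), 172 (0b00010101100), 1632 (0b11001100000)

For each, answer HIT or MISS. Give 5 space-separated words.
Answer: MISS HIT HIT MISS HIT

Derivation:
vaddr=1632: (6,3) not in TLB -> MISS, insert
vaddr=1649: (6,3) in TLB -> HIT
vaddr=1659: (6,3) in TLB -> HIT
vaddr=172: (0,5) not in TLB -> MISS, insert
vaddr=1632: (6,3) in TLB -> HIT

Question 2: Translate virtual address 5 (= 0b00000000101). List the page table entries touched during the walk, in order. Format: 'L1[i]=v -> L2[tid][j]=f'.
vaddr = 5 = 0b00000000101
Split: l1_idx=0, l2_idx=0, offset=5

Answer: L1[0]=0 -> L2[0][0]=51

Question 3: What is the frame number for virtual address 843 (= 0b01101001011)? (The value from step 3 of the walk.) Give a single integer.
vaddr = 843: l1_idx=3, l2_idx=2
L1[3] = 2; L2[2][2] = 82

Answer: 82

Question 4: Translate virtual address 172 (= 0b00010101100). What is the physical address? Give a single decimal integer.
vaddr = 172 = 0b00010101100
Split: l1_idx=0, l2_idx=5, offset=12
L1[0] = 0
L2[0][5] = 40
paddr = 40 * 32 + 12 = 1292

Answer: 1292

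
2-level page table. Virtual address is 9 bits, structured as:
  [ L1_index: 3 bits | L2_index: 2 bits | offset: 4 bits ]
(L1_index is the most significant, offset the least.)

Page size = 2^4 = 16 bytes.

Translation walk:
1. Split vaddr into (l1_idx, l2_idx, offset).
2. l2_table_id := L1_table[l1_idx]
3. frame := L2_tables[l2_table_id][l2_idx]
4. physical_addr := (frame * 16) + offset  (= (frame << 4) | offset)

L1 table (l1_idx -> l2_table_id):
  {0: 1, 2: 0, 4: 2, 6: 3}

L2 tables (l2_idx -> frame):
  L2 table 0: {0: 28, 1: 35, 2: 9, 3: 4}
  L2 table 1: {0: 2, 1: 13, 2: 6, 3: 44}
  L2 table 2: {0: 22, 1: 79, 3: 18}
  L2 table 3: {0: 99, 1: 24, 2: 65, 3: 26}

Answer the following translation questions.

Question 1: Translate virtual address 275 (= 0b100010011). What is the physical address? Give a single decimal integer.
Answer: 1267

Derivation:
vaddr = 275 = 0b100010011
Split: l1_idx=4, l2_idx=1, offset=3
L1[4] = 2
L2[2][1] = 79
paddr = 79 * 16 + 3 = 1267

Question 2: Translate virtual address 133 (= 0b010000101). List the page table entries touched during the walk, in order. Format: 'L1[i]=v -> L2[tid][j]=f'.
Answer: L1[2]=0 -> L2[0][0]=28

Derivation:
vaddr = 133 = 0b010000101
Split: l1_idx=2, l2_idx=0, offset=5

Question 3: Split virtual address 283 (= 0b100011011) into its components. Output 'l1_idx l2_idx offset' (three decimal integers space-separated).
Answer: 4 1 11

Derivation:
vaddr = 283 = 0b100011011
  top 3 bits -> l1_idx = 4
  next 2 bits -> l2_idx = 1
  bottom 4 bits -> offset = 11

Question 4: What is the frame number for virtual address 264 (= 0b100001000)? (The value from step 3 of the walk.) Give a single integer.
Answer: 22

Derivation:
vaddr = 264: l1_idx=4, l2_idx=0
L1[4] = 2; L2[2][0] = 22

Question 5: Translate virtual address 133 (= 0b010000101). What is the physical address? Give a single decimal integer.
Answer: 453

Derivation:
vaddr = 133 = 0b010000101
Split: l1_idx=2, l2_idx=0, offset=5
L1[2] = 0
L2[0][0] = 28
paddr = 28 * 16 + 5 = 453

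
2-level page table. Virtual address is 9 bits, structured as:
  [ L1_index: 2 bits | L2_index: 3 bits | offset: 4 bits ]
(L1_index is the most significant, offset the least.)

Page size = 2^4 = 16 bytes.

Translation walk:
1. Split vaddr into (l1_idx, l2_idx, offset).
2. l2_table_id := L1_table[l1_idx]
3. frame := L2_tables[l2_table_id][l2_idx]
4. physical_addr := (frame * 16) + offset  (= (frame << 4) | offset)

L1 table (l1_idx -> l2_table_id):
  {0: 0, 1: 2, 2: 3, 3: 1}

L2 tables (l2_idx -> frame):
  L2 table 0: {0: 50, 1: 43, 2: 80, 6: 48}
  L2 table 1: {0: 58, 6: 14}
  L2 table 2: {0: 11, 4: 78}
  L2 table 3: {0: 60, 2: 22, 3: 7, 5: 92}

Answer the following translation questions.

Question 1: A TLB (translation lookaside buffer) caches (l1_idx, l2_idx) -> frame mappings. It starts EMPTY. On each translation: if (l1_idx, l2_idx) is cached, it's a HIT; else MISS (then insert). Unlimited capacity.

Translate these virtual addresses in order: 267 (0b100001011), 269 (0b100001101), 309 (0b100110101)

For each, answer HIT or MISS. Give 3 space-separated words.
vaddr=267: (2,0) not in TLB -> MISS, insert
vaddr=269: (2,0) in TLB -> HIT
vaddr=309: (2,3) not in TLB -> MISS, insert

Answer: MISS HIT MISS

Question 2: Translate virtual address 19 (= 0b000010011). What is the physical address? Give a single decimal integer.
vaddr = 19 = 0b000010011
Split: l1_idx=0, l2_idx=1, offset=3
L1[0] = 0
L2[0][1] = 43
paddr = 43 * 16 + 3 = 691

Answer: 691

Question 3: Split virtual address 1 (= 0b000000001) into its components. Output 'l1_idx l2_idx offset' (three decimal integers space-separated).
Answer: 0 0 1

Derivation:
vaddr = 1 = 0b000000001
  top 2 bits -> l1_idx = 0
  next 3 bits -> l2_idx = 0
  bottom 4 bits -> offset = 1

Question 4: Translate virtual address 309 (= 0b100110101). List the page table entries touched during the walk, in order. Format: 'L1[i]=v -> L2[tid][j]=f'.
Answer: L1[2]=3 -> L2[3][3]=7

Derivation:
vaddr = 309 = 0b100110101
Split: l1_idx=2, l2_idx=3, offset=5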